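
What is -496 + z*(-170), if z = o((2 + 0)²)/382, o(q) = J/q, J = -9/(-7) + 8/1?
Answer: -2658133/5348 ≈ -497.03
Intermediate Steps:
J = 65/7 (J = -9*(-⅐) + 8*1 = 9/7 + 8 = 65/7 ≈ 9.2857)
o(q) = 65/(7*q)
z = 65/10696 (z = (65/(7*((2 + 0)²)))/382 = (65/(7*(2²)))*(1/382) = ((65/7)/4)*(1/382) = ((65/7)*(¼))*(1/382) = (65/28)*(1/382) = 65/10696 ≈ 0.0060770)
-496 + z*(-170) = -496 + (65/10696)*(-170) = -496 - 5525/5348 = -2658133/5348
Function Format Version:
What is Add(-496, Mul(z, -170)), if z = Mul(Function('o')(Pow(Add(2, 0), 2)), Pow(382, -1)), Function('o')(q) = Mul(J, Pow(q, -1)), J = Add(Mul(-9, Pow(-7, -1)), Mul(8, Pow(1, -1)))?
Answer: Rational(-2658133, 5348) ≈ -497.03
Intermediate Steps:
J = Rational(65, 7) (J = Add(Mul(-9, Rational(-1, 7)), Mul(8, 1)) = Add(Rational(9, 7), 8) = Rational(65, 7) ≈ 9.2857)
Function('o')(q) = Mul(Rational(65, 7), Pow(q, -1))
z = Rational(65, 10696) (z = Mul(Mul(Rational(65, 7), Pow(Pow(Add(2, 0), 2), -1)), Pow(382, -1)) = Mul(Mul(Rational(65, 7), Pow(Pow(2, 2), -1)), Rational(1, 382)) = Mul(Mul(Rational(65, 7), Pow(4, -1)), Rational(1, 382)) = Mul(Mul(Rational(65, 7), Rational(1, 4)), Rational(1, 382)) = Mul(Rational(65, 28), Rational(1, 382)) = Rational(65, 10696) ≈ 0.0060770)
Add(-496, Mul(z, -170)) = Add(-496, Mul(Rational(65, 10696), -170)) = Add(-496, Rational(-5525, 5348)) = Rational(-2658133, 5348)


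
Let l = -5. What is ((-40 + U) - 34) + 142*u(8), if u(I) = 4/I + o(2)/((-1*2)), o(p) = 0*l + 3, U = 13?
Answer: -203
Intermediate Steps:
o(p) = 3 (o(p) = 0*(-5) + 3 = 0 + 3 = 3)
u(I) = -3/2 + 4/I (u(I) = 4/I + 3/((-1*2)) = 4/I + 3/(-2) = 4/I + 3*(-½) = 4/I - 3/2 = -3/2 + 4/I)
((-40 + U) - 34) + 142*u(8) = ((-40 + 13) - 34) + 142*(-3/2 + 4/8) = (-27 - 34) + 142*(-3/2 + 4*(⅛)) = -61 + 142*(-3/2 + ½) = -61 + 142*(-1) = -61 - 142 = -203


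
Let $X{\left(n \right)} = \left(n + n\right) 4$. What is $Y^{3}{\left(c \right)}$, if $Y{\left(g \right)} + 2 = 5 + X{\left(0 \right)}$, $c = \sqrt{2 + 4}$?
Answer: $27$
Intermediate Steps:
$X{\left(n \right)} = 8 n$ ($X{\left(n \right)} = 2 n 4 = 8 n$)
$c = \sqrt{6} \approx 2.4495$
$Y{\left(g \right)} = 3$ ($Y{\left(g \right)} = -2 + \left(5 + 8 \cdot 0\right) = -2 + \left(5 + 0\right) = -2 + 5 = 3$)
$Y^{3}{\left(c \right)} = 3^{3} = 27$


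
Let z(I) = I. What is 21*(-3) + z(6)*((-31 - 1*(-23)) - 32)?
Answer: -303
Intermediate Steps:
21*(-3) + z(6)*((-31 - 1*(-23)) - 32) = 21*(-3) + 6*((-31 - 1*(-23)) - 32) = -63 + 6*((-31 + 23) - 32) = -63 + 6*(-8 - 32) = -63 + 6*(-40) = -63 - 240 = -303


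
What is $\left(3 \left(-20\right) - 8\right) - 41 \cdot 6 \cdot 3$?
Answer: $-806$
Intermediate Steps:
$\left(3 \left(-20\right) - 8\right) - 41 \cdot 6 \cdot 3 = \left(-60 - 8\right) - 41 \cdot 18 = -68 - 738 = -806$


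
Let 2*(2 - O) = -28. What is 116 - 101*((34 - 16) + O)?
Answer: -3318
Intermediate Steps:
O = 16 (O = 2 - ½*(-28) = 2 + 14 = 16)
116 - 101*((34 - 16) + O) = 116 - 101*((34 - 16) + 16) = 116 - 101*(18 + 16) = 116 - 101*34 = 116 - 3434 = -3318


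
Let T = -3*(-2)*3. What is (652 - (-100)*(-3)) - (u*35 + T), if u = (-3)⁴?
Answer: -2501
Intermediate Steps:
u = 81
T = 18 (T = 6*3 = 18)
(652 - (-100)*(-3)) - (u*35 + T) = (652 - (-100)*(-3)) - (81*35 + 18) = (652 - 1*300) - (2835 + 18) = (652 - 300) - 1*2853 = 352 - 2853 = -2501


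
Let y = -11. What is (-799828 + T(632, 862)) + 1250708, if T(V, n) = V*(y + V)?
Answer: 843352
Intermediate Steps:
T(V, n) = V*(-11 + V)
(-799828 + T(632, 862)) + 1250708 = (-799828 + 632*(-11 + 632)) + 1250708 = (-799828 + 632*621) + 1250708 = (-799828 + 392472) + 1250708 = -407356 + 1250708 = 843352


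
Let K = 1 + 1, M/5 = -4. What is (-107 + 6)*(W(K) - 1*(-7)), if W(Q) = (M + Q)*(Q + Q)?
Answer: 6565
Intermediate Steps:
M = -20 (M = 5*(-4) = -20)
K = 2
W(Q) = 2*Q*(-20 + Q) (W(Q) = (-20 + Q)*(Q + Q) = (-20 + Q)*(2*Q) = 2*Q*(-20 + Q))
(-107 + 6)*(W(K) - 1*(-7)) = (-107 + 6)*(2*2*(-20 + 2) - 1*(-7)) = -101*(2*2*(-18) + 7) = -101*(-72 + 7) = -101*(-65) = 6565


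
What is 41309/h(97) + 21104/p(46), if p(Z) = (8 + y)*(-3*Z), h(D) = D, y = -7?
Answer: 1826777/6693 ≈ 272.94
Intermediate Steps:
p(Z) = -3*Z (p(Z) = (8 - 7)*(-3*Z) = 1*(-3*Z) = -3*Z)
41309/h(97) + 21104/p(46) = 41309/97 + 21104/((-3*46)) = 41309*(1/97) + 21104/(-138) = 41309/97 + 21104*(-1/138) = 41309/97 - 10552/69 = 1826777/6693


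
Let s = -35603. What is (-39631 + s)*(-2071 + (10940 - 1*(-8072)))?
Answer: -1274539194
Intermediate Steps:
(-39631 + s)*(-2071 + (10940 - 1*(-8072))) = (-39631 - 35603)*(-2071 + (10940 - 1*(-8072))) = -75234*(-2071 + (10940 + 8072)) = -75234*(-2071 + 19012) = -75234*16941 = -1274539194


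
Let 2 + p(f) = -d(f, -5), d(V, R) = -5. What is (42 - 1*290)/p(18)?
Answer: -248/3 ≈ -82.667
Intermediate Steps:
p(f) = 3 (p(f) = -2 - 1*(-5) = -2 + 5 = 3)
(42 - 1*290)/p(18) = (42 - 1*290)/3 = (42 - 290)*(⅓) = -248*⅓ = -248/3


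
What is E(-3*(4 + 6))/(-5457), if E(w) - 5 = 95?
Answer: -100/5457 ≈ -0.018325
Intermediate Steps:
E(w) = 100 (E(w) = 5 + 95 = 100)
E(-3*(4 + 6))/(-5457) = 100/(-5457) = 100*(-1/5457) = -100/5457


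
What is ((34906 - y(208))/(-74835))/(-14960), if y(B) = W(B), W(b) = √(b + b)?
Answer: 17453/559765800 - √26/279882900 ≈ 3.1161e-5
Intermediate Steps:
W(b) = √2*√b (W(b) = √(2*b) = √2*√b)
y(B) = √2*√B
((34906 - y(208))/(-74835))/(-14960) = ((34906 - √2*√208)/(-74835))/(-14960) = ((34906 - √2*4*√13)*(-1/74835))*(-1/14960) = ((34906 - 4*√26)*(-1/74835))*(-1/14960) = (-34906/74835 + 4*√26/74835)*(-1/14960) = 17453/559765800 - √26/279882900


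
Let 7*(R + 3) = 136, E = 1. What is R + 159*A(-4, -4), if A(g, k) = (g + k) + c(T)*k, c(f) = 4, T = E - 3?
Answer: -26597/7 ≈ -3799.6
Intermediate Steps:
R = 115/7 (R = -3 + (⅐)*136 = -3 + 136/7 = 115/7 ≈ 16.429)
T = -2 (T = 1 - 3 = -2)
A(g, k) = g + 5*k (A(g, k) = (g + k) + 4*k = g + 5*k)
R + 159*A(-4, -4) = 115/7 + 159*(-4 + 5*(-4)) = 115/7 + 159*(-4 - 20) = 115/7 + 159*(-24) = 115/7 - 3816 = -26597/7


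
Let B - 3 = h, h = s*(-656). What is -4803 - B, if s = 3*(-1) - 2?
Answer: -8086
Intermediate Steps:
s = -5 (s = -3 - 2 = -5)
h = 3280 (h = -5*(-656) = 3280)
B = 3283 (B = 3 + 3280 = 3283)
-4803 - B = -4803 - 1*3283 = -4803 - 3283 = -8086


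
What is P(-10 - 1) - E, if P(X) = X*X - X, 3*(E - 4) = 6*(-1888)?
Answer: 3904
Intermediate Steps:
E = -3772 (E = 4 + (6*(-1888))/3 = 4 + (⅓)*(-11328) = 4 - 3776 = -3772)
P(X) = X² - X
P(-10 - 1) - E = (-10 - 1)*(-1 + (-10 - 1)) - 1*(-3772) = -11*(-1 - 11) + 3772 = -11*(-12) + 3772 = 132 + 3772 = 3904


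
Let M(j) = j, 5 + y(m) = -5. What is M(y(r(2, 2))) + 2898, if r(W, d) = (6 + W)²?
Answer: 2888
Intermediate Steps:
y(m) = -10 (y(m) = -5 - 5 = -10)
M(y(r(2, 2))) + 2898 = -10 + 2898 = 2888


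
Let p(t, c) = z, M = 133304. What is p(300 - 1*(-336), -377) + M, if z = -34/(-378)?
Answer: 25194473/189 ≈ 1.3330e+5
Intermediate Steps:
z = 17/189 (z = -34*(-1/378) = 17/189 ≈ 0.089947)
p(t, c) = 17/189
p(300 - 1*(-336), -377) + M = 17/189 + 133304 = 25194473/189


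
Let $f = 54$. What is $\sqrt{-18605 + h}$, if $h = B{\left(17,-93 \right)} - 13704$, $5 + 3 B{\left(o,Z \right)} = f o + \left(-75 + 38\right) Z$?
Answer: $\frac{i \sqrt{277719}}{3} \approx 175.66 i$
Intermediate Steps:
$B{\left(o,Z \right)} = - \frac{5}{3} + 18 o - \frac{37 Z}{3}$ ($B{\left(o,Z \right)} = - \frac{5}{3} + \frac{54 o + \left(-75 + 38\right) Z}{3} = - \frac{5}{3} + \frac{54 o - 37 Z}{3} = - \frac{5}{3} + \frac{- 37 Z + 54 o}{3} = - \frac{5}{3} - \left(- 18 o + \frac{37 Z}{3}\right) = - \frac{5}{3} + 18 o - \frac{37 Z}{3}$)
$h = - \frac{36758}{3}$ ($h = \left(- \frac{5}{3} + 18 \cdot 17 - -1147\right) - 13704 = \left(- \frac{5}{3} + 306 + 1147\right) - 13704 = \frac{4354}{3} - 13704 = - \frac{36758}{3} \approx -12253.0$)
$\sqrt{-18605 + h} = \sqrt{-18605 - \frac{36758}{3}} = \sqrt{- \frac{92573}{3}} = \frac{i \sqrt{277719}}{3}$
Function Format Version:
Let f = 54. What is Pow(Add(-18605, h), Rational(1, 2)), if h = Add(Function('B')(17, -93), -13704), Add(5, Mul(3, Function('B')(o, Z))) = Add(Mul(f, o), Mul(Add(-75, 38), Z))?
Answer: Mul(Rational(1, 3), I, Pow(277719, Rational(1, 2))) ≈ Mul(175.66, I)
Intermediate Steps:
Function('B')(o, Z) = Add(Rational(-5, 3), Mul(18, o), Mul(Rational(-37, 3), Z)) (Function('B')(o, Z) = Add(Rational(-5, 3), Mul(Rational(1, 3), Add(Mul(54, o), Mul(Add(-75, 38), Z)))) = Add(Rational(-5, 3), Mul(Rational(1, 3), Add(Mul(54, o), Mul(-37, Z)))) = Add(Rational(-5, 3), Mul(Rational(1, 3), Add(Mul(-37, Z), Mul(54, o)))) = Add(Rational(-5, 3), Add(Mul(18, o), Mul(Rational(-37, 3), Z))) = Add(Rational(-5, 3), Mul(18, o), Mul(Rational(-37, 3), Z)))
h = Rational(-36758, 3) (h = Add(Add(Rational(-5, 3), Mul(18, 17), Mul(Rational(-37, 3), -93)), -13704) = Add(Add(Rational(-5, 3), 306, 1147), -13704) = Add(Rational(4354, 3), -13704) = Rational(-36758, 3) ≈ -12253.)
Pow(Add(-18605, h), Rational(1, 2)) = Pow(Add(-18605, Rational(-36758, 3)), Rational(1, 2)) = Pow(Rational(-92573, 3), Rational(1, 2)) = Mul(Rational(1, 3), I, Pow(277719, Rational(1, 2)))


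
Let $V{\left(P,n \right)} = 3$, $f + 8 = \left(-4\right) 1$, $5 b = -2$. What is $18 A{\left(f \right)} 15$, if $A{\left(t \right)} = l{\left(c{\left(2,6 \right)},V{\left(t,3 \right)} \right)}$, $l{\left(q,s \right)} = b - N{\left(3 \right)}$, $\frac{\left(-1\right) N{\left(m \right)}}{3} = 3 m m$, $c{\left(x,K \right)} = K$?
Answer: $21762$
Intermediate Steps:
$N{\left(m \right)} = - 9 m^{2}$ ($N{\left(m \right)} = - 3 \cdot 3 m m = - 3 \cdot 3 m^{2} = - 9 m^{2}$)
$b = - \frac{2}{5}$ ($b = \frac{1}{5} \left(-2\right) = - \frac{2}{5} \approx -0.4$)
$f = -12$ ($f = -8 - 4 = -12$)
$l{\left(q,s \right)} = \frac{403}{5}$ ($l{\left(q,s \right)} = - \frac{2}{5} - - 9 \cdot 3^{2} = - \frac{2}{5} - \left(-9\right) 9 = - \frac{2}{5} - -81 = - \frac{2}{5} + 81 = \frac{403}{5}$)
$A{\left(t \right)} = \frac{403}{5}$
$18 A{\left(f \right)} 15 = 18 \cdot \frac{403}{5} \cdot 15 = \frac{7254}{5} \cdot 15 = 21762$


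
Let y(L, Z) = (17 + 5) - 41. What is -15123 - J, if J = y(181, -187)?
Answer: -15104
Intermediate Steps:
y(L, Z) = -19 (y(L, Z) = 22 - 41 = -19)
J = -19
-15123 - J = -15123 - 1*(-19) = -15123 + 19 = -15104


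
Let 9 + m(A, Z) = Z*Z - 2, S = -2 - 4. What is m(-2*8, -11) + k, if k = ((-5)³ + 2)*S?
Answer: 848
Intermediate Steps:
S = -6
m(A, Z) = -11 + Z² (m(A, Z) = -9 + (Z*Z - 2) = -9 + (Z² - 2) = -9 + (-2 + Z²) = -11 + Z²)
k = 738 (k = ((-5)³ + 2)*(-6) = (-125 + 2)*(-6) = -123*(-6) = 738)
m(-2*8, -11) + k = (-11 + (-11)²) + 738 = (-11 + 121) + 738 = 110 + 738 = 848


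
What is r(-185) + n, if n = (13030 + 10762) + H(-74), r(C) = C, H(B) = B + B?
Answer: 23459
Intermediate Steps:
H(B) = 2*B
n = 23644 (n = (13030 + 10762) + 2*(-74) = 23792 - 148 = 23644)
r(-185) + n = -185 + 23644 = 23459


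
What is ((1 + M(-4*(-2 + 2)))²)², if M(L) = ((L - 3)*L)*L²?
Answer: 1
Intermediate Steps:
M(L) = L³*(-3 + L) (M(L) = ((-3 + L)*L)*L² = (L*(-3 + L))*L² = L³*(-3 + L))
((1 + M(-4*(-2 + 2)))²)² = ((1 + (-4*(-2 + 2))³*(-3 - 4*(-2 + 2)))²)² = ((1 + (-4*0)³*(-3 - 4*0))²)² = ((1 + 0³*(-3 + 0))²)² = ((1 + 0*(-3))²)² = ((1 + 0)²)² = (1²)² = 1² = 1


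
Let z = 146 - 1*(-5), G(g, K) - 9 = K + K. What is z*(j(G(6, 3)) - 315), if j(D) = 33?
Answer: -42582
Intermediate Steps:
G(g, K) = 9 + 2*K (G(g, K) = 9 + (K + K) = 9 + 2*K)
z = 151 (z = 146 + 5 = 151)
z*(j(G(6, 3)) - 315) = 151*(33 - 315) = 151*(-282) = -42582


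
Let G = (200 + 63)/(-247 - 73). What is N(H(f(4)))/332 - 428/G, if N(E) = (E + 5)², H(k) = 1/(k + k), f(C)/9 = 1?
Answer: 14734691183/28290384 ≈ 520.84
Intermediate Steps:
f(C) = 9 (f(C) = 9*1 = 9)
H(k) = 1/(2*k)
G = -263/320 (G = 263/(-320) = 263*(-1/320) = -263/320 ≈ -0.82187)
N(E) = (5 + E)²
N(H(f(4)))/332 - 428/G = (5 + (½)/9)²/332 - 428/(-263/320) = (5 + (½)*(⅑))²*(1/332) - 428*(-320/263) = (5 + 1/18)²*(1/332) + 136960/263 = (91/18)²*(1/332) + 136960/263 = (8281/324)*(1/332) + 136960/263 = 8281/107568 + 136960/263 = 14734691183/28290384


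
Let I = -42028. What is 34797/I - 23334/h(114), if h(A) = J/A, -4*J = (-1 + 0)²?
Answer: 63884380245/6004 ≈ 1.0640e+7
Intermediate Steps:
J = -¼ (J = -(-1 + 0)²/4 = -¼*(-1)² = -¼*1 = -¼ ≈ -0.25000)
h(A) = -1/(4*A)
34797/I - 23334/h(114) = 34797/(-42028) - 23334/((-¼/114)) = 34797*(-1/42028) - 23334/((-¼*1/114)) = -4971/6004 - 23334/(-1/456) = -4971/6004 - 23334*(-456) = -4971/6004 + 10640304 = 63884380245/6004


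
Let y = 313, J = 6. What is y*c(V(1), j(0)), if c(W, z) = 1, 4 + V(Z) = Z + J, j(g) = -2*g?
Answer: 313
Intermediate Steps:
V(Z) = 2 + Z (V(Z) = -4 + (Z + 6) = -4 + (6 + Z) = 2 + Z)
y*c(V(1), j(0)) = 313*1 = 313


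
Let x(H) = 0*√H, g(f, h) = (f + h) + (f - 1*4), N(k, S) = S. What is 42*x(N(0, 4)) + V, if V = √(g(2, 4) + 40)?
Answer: 2*√11 ≈ 6.6332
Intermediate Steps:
g(f, h) = -4 + h + 2*f (g(f, h) = (f + h) + (f - 4) = (f + h) + (-4 + f) = -4 + h + 2*f)
x(H) = 0
V = 2*√11 (V = √((-4 + 4 + 2*2) + 40) = √((-4 + 4 + 4) + 40) = √(4 + 40) = √44 = 2*√11 ≈ 6.6332)
42*x(N(0, 4)) + V = 42*0 + 2*√11 = 0 + 2*√11 = 2*√11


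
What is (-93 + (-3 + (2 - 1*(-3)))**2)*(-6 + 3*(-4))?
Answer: 1602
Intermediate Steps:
(-93 + (-3 + (2 - 1*(-3)))**2)*(-6 + 3*(-4)) = (-93 + (-3 + (2 + 3))**2)*(-6 - 12) = (-93 + (-3 + 5)**2)*(-18) = (-93 + 2**2)*(-18) = (-93 + 4)*(-18) = -89*(-18) = 1602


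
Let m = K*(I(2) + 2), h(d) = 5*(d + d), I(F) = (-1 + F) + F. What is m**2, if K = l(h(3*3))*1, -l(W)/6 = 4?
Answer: 14400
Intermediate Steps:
I(F) = -1 + 2*F
h(d) = 10*d (h(d) = 5*(2*d) = 10*d)
l(W) = -24 (l(W) = -6*4 = -24)
K = -24 (K = -24*1 = -24)
m = -120 (m = -24*((-1 + 2*2) + 2) = -24*((-1 + 4) + 2) = -24*(3 + 2) = -24*5 = -120)
m**2 = (-120)**2 = 14400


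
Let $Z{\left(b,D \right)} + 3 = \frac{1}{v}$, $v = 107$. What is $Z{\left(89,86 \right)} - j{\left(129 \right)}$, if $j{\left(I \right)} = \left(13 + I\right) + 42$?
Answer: $- \frac{20008}{107} \approx -186.99$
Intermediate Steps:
$j{\left(I \right)} = 55 + I$
$Z{\left(b,D \right)} = - \frac{320}{107}$ ($Z{\left(b,D \right)} = -3 + \frac{1}{107} = - \frac{320}{107}$)
$Z{\left(89,86 \right)} - j{\left(129 \right)} = - \frac{320}{107} - \left(55 + 129\right) = - \frac{320}{107} - 184 = - \frac{20008}{107}$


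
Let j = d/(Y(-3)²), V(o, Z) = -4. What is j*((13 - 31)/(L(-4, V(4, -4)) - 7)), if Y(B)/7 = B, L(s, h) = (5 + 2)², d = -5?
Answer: 5/1029 ≈ 0.0048591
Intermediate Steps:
L(s, h) = 49 (L(s, h) = 7² = 49)
Y(B) = 7*B
j = -5/441 (j = -5/((7*(-3))²) = -5/((-21)²) = -5/441 ≈ -0.011338)
j*((13 - 31)/(L(-4, V(4, -4)) - 7)) = -5*(13 - 31)/(441*(49 - 7)) = -(-10)/(49*42) = -5/441*(-3/7) = 5/1029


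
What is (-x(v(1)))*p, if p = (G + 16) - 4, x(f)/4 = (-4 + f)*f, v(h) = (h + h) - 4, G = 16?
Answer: -1344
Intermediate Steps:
v(h) = -4 + 2*h (v(h) = 2*h - 4 = -4 + 2*h)
x(f) = 4*f*(-4 + f) (x(f) = 4*((-4 + f)*f) = 4*(f*(-4 + f)) = 4*f*(-4 + f))
p = 28 (p = (16 + 16) - 4 = 32 - 4 = 28)
(-x(v(1)))*p = -4*(-4 + 2*1)*(-4 + (-4 + 2*1))*28 = -4*(-4 + 2)*(-4 + (-4 + 2))*28 = -4*(-2)*(-4 - 2)*28 = -4*(-2)*(-6)*28 = -1*48*28 = -48*28 = -1344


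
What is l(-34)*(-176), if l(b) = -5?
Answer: 880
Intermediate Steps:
l(-34)*(-176) = -5*(-176) = 880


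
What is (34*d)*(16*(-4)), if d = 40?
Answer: -87040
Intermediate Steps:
(34*d)*(16*(-4)) = (34*40)*(16*(-4)) = 1360*(-64) = -87040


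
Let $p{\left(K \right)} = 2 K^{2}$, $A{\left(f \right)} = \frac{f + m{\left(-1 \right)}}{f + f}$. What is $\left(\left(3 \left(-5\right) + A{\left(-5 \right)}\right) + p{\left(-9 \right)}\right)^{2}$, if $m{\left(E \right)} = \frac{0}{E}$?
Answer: $\frac{87025}{4} \approx 21756.0$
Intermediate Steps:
$m{\left(E \right)} = 0$
$A{\left(f \right)} = \frac{1}{2}$ ($A{\left(f \right)} = \frac{f + 0}{f + f} = \frac{f}{2 f} = f \frac{1}{2 f} = \frac{1}{2}$)
$\left(\left(3 \left(-5\right) + A{\left(-5 \right)}\right) + p{\left(-9 \right)}\right)^{2} = \left(\left(3 \left(-5\right) + \frac{1}{2}\right) + 2 \left(-9\right)^{2}\right)^{2} = \left(\left(-15 + \frac{1}{2}\right) + 2 \cdot 81\right)^{2} = \left(- \frac{29}{2} + 162\right)^{2} = \left(\frac{295}{2}\right)^{2} = \frac{87025}{4}$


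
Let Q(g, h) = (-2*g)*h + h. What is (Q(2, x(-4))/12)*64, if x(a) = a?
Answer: 64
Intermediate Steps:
Q(g, h) = h - 2*g*h (Q(g, h) = -2*g*h + h = h - 2*g*h)
(Q(2, x(-4))/12)*64 = (-4*(1 - 2*2)/12)*64 = (-4*(1 - 4)*(1/12))*64 = (-4*(-3)*(1/12))*64 = (12*(1/12))*64 = 1*64 = 64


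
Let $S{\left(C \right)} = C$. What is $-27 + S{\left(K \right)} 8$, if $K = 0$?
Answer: $-27$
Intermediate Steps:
$-27 + S{\left(K \right)} 8 = -27 + 0 \cdot 8 = -27 + 0 = -27$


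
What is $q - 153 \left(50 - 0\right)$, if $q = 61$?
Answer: $-7589$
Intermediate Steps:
$q - 153 \left(50 - 0\right) = 61 - 153 \left(50 - 0\right) = 61 - 153 \left(50 + 0\right) = 61 - 7650 = -7589$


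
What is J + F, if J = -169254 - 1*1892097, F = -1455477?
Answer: -3516828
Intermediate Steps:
J = -2061351 (J = -169254 - 1892097 = -2061351)
J + F = -2061351 - 1455477 = -3516828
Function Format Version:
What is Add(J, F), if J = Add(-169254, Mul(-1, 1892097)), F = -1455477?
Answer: -3516828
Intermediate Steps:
J = -2061351 (J = Add(-169254, -1892097) = -2061351)
Add(J, F) = Add(-2061351, -1455477) = -3516828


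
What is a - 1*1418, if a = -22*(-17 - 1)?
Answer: -1022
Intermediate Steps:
a = 396 (a = -22*(-18) = 396)
a - 1*1418 = 396 - 1*1418 = 396 - 1418 = -1022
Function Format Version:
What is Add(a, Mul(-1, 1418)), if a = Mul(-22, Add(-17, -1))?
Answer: -1022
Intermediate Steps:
a = 396 (a = Mul(-22, -18) = 396)
Add(a, Mul(-1, 1418)) = Add(396, Mul(-1, 1418)) = Add(396, -1418) = -1022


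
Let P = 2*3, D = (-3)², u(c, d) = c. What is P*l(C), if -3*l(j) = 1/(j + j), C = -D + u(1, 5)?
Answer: ⅛ ≈ 0.12500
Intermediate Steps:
D = 9
P = 6
C = -8 (C = -1*9 + 1 = -9 + 1 = -8)
l(j) = -1/(6*j) (l(j) = -1/(3*(j + j)) = -1/(2*j)/3 = -1/(6*j))
P*l(C) = 6*(-⅙/(-8)) = 6*(-⅙*(-⅛)) = 6*(1/48) = ⅛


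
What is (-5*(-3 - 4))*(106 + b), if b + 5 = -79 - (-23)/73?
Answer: 57015/73 ≈ 781.03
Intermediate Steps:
b = -6109/73 (b = -5 + (-79 - (-23)/73) = -5 + (-79 - 1*(-23/73)) = -5 + (-79 + 23/73) = -5 - 5744/73 = -6109/73 ≈ -83.685)
(-5*(-3 - 4))*(106 + b) = (-5*(-3 - 4))*(106 - 6109/73) = -5*(-7)*(1629/73) = 35*(1629/73) = 57015/73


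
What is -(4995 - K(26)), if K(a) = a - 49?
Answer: -5018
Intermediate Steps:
K(a) = -49 + a
-(4995 - K(26)) = -(4995 - (-49 + 26)) = -(4995 - 1*(-23)) = -(4995 + 23) = -1*5018 = -5018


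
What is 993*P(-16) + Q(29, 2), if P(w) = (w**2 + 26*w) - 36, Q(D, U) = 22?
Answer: -194606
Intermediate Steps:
P(w) = -36 + w**2 + 26*w
993*P(-16) + Q(29, 2) = 993*(-36 + (-16)**2 + 26*(-16)) + 22 = 993*(-36 + 256 - 416) + 22 = 993*(-196) + 22 = -194628 + 22 = -194606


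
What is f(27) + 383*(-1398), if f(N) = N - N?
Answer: -535434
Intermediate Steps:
f(N) = 0
f(27) + 383*(-1398) = 0 + 383*(-1398) = 0 - 535434 = -535434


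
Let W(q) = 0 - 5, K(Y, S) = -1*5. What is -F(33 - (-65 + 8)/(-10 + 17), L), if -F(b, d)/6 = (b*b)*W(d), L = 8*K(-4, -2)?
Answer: -2488320/49 ≈ -50782.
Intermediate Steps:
K(Y, S) = -5
L = -40 (L = 8*(-5) = -40)
W(q) = -5
F(b, d) = 30*b**2 (F(b, d) = -6*b*b*(-5) = -6*b**2*(-5) = -(-30)*b**2 = 30*b**2)
-F(33 - (-65 + 8)/(-10 + 17), L) = -30*(33 - (-65 + 8)/(-10 + 17))**2 = -30*(33 - (-57)/7)**2 = -30*(33 - 1*(-57/7))**2 = -30*(33 + 57/7)**2 = -30*(288/7)**2 = -30*82944/49 = -1*2488320/49 = -2488320/49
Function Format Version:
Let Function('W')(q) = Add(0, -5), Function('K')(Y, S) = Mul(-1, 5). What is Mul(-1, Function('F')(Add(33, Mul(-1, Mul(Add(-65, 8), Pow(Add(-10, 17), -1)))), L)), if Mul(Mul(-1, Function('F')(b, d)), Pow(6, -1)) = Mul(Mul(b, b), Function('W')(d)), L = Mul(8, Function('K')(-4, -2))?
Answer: Rational(-2488320, 49) ≈ -50782.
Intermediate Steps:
Function('K')(Y, S) = -5
L = -40 (L = Mul(8, -5) = -40)
Function('W')(q) = -5
Function('F')(b, d) = Mul(30, Pow(b, 2)) (Function('F')(b, d) = Mul(-6, Mul(Mul(b, b), -5)) = Mul(-6, Mul(Pow(b, 2), -5)) = Mul(-6, Mul(-5, Pow(b, 2))) = Mul(30, Pow(b, 2)))
Mul(-1, Function('F')(Add(33, Mul(-1, Mul(Add(-65, 8), Pow(Add(-10, 17), -1)))), L)) = Mul(-1, Mul(30, Pow(Add(33, Mul(-1, Mul(Add(-65, 8), Pow(Add(-10, 17), -1)))), 2))) = Mul(-1, Mul(30, Pow(Add(33, Mul(-1, Mul(-57, Pow(7, -1)))), 2))) = Mul(-1, Mul(30, Pow(Add(33, Mul(-1, Mul(-57, Rational(1, 7)))), 2))) = Mul(-1, Mul(30, Pow(Add(33, Mul(-1, Rational(-57, 7))), 2))) = Mul(-1, Mul(30, Pow(Add(33, Rational(57, 7)), 2))) = Mul(-1, Mul(30, Pow(Rational(288, 7), 2))) = Mul(-1, Mul(30, Rational(82944, 49))) = Mul(-1, Rational(2488320, 49)) = Rational(-2488320, 49)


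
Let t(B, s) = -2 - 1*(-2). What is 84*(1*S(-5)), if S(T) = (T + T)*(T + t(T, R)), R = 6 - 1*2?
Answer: 4200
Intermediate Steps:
R = 4 (R = 6 - 2 = 4)
t(B, s) = 0 (t(B, s) = -2 + 2 = 0)
S(T) = 2*T² (S(T) = (T + T)*(T + 0) = (2*T)*T = 2*T²)
84*(1*S(-5)) = 84*(1*(2*(-5)²)) = 84*(1*(2*25)) = 84*(1*50) = 84*50 = 4200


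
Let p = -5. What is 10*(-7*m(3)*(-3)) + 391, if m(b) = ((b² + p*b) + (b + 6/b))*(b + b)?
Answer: -869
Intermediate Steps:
m(b) = 2*b*(b² - 4*b + 6/b) (m(b) = ((b² - 5*b) + (b + 6/b))*(b + b) = (b² - 4*b + 6/b)*(2*b) = 2*b*(b² - 4*b + 6/b))
10*(-7*m(3)*(-3)) + 391 = 10*(-7*(12 - 8*3² + 2*3³)*(-3)) + 391 = 10*(-7*(12 - 8*9 + 2*27)*(-3)) + 391 = 10*(-7*(12 - 72 + 54)*(-3)) + 391 = 10*(-7*(-6)*(-3)) + 391 = 10*(42*(-3)) + 391 = 10*(-126) + 391 = -1260 + 391 = -869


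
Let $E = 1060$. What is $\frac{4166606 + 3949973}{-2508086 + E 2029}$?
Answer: $- \frac{219367}{9658} \approx -22.714$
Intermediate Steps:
$\frac{4166606 + 3949973}{-2508086 + E 2029} = \frac{4166606 + 3949973}{-2508086 + 1060 \cdot 2029} = \frac{8116579}{-2508086 + 2150740} = \frac{8116579}{-357346} = 8116579 \left(- \frac{1}{357346}\right) = - \frac{219367}{9658}$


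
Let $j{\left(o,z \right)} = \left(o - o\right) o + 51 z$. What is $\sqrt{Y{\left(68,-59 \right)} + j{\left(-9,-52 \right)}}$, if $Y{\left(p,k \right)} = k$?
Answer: $i \sqrt{2711} \approx 52.067 i$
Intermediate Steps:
$j{\left(o,z \right)} = 51 z$ ($j{\left(o,z \right)} = 0 o + 51 z = 0 + 51 z = 51 z$)
$\sqrt{Y{\left(68,-59 \right)} + j{\left(-9,-52 \right)}} = \sqrt{-59 + 51 \left(-52\right)} = \sqrt{-59 - 2652} = \sqrt{-2711} = i \sqrt{2711}$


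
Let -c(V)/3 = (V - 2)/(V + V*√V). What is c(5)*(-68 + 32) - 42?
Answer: -291/5 + 81*√5/5 ≈ -21.976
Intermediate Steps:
c(V) = -3*(-2 + V)/(V + V^(3/2)) (c(V) = -3*(V - 2)/(V + V*√V) = -3*(-2 + V)/(V + V^(3/2)))
c(5)*(-68 + 32) - 42 = (3*(2 - 1*5)/(5 + 5^(3/2)))*(-68 + 32) - 42 = (3*(2 - 5)/(5 + 5*√5))*(-36) - 42 = (3*(-3)/(5 + 5*√5))*(-36) - 42 = -9/(5 + 5*√5)*(-36) - 42 = 324/(5 + 5*√5) - 42 = -42 + 324/(5 + 5*√5)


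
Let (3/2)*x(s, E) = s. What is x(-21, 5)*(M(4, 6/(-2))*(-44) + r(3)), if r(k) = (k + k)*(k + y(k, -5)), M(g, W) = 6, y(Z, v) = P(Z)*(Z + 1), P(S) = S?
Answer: 2436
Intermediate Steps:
y(Z, v) = Z*(1 + Z) (y(Z, v) = Z*(Z + 1) = Z*(1 + Z))
x(s, E) = 2*s/3
r(k) = 2*k*(k + k*(1 + k)) (r(k) = (k + k)*(k + k*(1 + k)) = (2*k)*(k + k*(1 + k)) = 2*k*(k + k*(1 + k)))
x(-21, 5)*(M(4, 6/(-2))*(-44) + r(3)) = ((⅔)*(-21))*(6*(-44) + 2*3²*(2 + 3)) = -14*(-264 + 2*9*5) = -14*(-264 + 90) = -14*(-174) = 2436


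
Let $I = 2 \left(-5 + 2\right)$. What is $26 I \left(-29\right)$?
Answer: $4524$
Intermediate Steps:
$I = -6$ ($I = 2 \left(-3\right) = -6$)
$26 I \left(-29\right) = 26 \left(-6\right) \left(-29\right) = \left(-156\right) \left(-29\right) = 4524$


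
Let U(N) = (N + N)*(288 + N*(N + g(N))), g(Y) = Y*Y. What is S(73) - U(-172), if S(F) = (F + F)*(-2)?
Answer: -1740150436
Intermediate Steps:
g(Y) = Y²
S(F) = -4*F (S(F) = (2*F)*(-2) = -4*F)
U(N) = 2*N*(288 + N*(N + N²)) (U(N) = (N + N)*(288 + N*(N + N²)) = (2*N)*(288 + N*(N + N²)) = 2*N*(288 + N*(N + N²)))
S(73) - U(-172) = -4*73 - 2*(-172)*(288 + (-172)² + (-172)³) = -292 - 2*(-172)*(288 + 29584 - 5088448) = -292 - 2*(-172)*(-5058576) = -292 - 1*1740150144 = -292 - 1740150144 = -1740150436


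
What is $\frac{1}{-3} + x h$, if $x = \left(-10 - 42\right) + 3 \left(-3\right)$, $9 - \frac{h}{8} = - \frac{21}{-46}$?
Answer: $- \frac{287699}{69} \approx -4169.5$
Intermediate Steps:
$h = \frac{1572}{23}$ ($h = 72 - 8 \left(- \frac{21}{-46}\right) = 72 - 8 \left(\left(-21\right) \left(- \frac{1}{46}\right)\right) = 72 - \frac{84}{23} = \frac{1572}{23} \approx 68.348$)
$x = -61$ ($x = -52 - 9 = -61$)
$\frac{1}{-3} + x h = \frac{1}{-3} - \frac{95892}{23} = - \frac{1}{3} - \frac{95892}{23} = - \frac{287699}{69}$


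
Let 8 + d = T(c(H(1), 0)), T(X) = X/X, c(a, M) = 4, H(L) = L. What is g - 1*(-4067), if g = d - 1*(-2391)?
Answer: 6451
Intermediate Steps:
T(X) = 1
d = -7 (d = -8 + 1 = -7)
g = 2384 (g = -7 - 1*(-2391) = -7 + 2391 = 2384)
g - 1*(-4067) = 2384 - 1*(-4067) = 2384 + 4067 = 6451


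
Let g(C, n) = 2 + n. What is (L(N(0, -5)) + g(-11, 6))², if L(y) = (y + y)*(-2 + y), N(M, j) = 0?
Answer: 64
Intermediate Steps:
L(y) = 2*y*(-2 + y) (L(y) = (2*y)*(-2 + y) = 2*y*(-2 + y))
(L(N(0, -5)) + g(-11, 6))² = (2*0*(-2 + 0) + (2 + 6))² = (2*0*(-2) + 8)² = (0 + 8)² = 8² = 64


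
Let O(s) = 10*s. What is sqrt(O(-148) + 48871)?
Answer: sqrt(47391) ≈ 217.69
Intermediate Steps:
sqrt(O(-148) + 48871) = sqrt(10*(-148) + 48871) = sqrt(-1480 + 48871) = sqrt(47391)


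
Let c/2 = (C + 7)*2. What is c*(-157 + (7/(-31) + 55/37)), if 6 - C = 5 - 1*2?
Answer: -7145320/1147 ≈ -6229.6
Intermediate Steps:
C = 3 (C = 6 - (5 - 1*2) = 6 - (5 - 2) = 6 - 1*3 = 6 - 3 = 3)
c = 40 (c = 2*((3 + 7)*2) = 2*(10*2) = 2*20 = 40)
c*(-157 + (7/(-31) + 55/37)) = 40*(-157 + (7/(-31) + 55/37)) = 40*(-157 + (7*(-1/31) + 55*(1/37))) = 40*(-157 + (-7/31 + 55/37)) = 40*(-157 + 1446/1147) = 40*(-178633/1147) = -7145320/1147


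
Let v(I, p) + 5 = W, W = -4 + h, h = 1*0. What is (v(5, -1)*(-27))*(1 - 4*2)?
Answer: -1701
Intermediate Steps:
h = 0
W = -4 (W = -4 + 0 = -4)
v(I, p) = -9 (v(I, p) = -5 - 4 = -9)
(v(5, -1)*(-27))*(1 - 4*2) = (-9*(-27))*(1 - 4*2) = 243*(1 - 8) = 243*(-7) = -1701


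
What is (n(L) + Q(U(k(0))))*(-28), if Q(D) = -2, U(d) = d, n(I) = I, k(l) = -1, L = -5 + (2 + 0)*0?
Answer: 196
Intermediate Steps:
L = -5 (L = -5 + 2*0 = -5 + 0 = -5)
(n(L) + Q(U(k(0))))*(-28) = (-5 - 2)*(-28) = -7*(-28) = 196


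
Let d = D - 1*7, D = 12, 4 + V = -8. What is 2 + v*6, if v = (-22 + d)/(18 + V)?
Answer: -15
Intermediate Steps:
V = -12 (V = -4 - 8 = -12)
d = 5 (d = 12 - 1*7 = 12 - 7 = 5)
v = -17/6 (v = (-22 + 5)/(18 - 12) = -17/6 ≈ -2.8333)
2 + v*6 = 2 - 17/6*6 = 2 - 17 = -15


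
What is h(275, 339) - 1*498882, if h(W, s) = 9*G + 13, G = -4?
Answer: -498905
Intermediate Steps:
h(W, s) = -23 (h(W, s) = 9*(-4) + 13 = -36 + 13 = -23)
h(275, 339) - 1*498882 = -23 - 1*498882 = -23 - 498882 = -498905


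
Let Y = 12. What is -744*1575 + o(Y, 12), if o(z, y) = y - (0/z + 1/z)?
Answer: -14061457/12 ≈ -1.1718e+6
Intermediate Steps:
o(z, y) = y - 1/z (o(z, y) = y - (0 + 1/z) = y - 1/z)
-744*1575 + o(Y, 12) = -744*1575 + (12 - 1/12) = -1171800 + (12 - 1*1/12) = -1171800 + (12 - 1/12) = -1171800 + 143/12 = -14061457/12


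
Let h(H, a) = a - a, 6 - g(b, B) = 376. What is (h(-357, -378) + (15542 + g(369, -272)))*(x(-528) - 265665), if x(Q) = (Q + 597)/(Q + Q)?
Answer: -354698992679/88 ≈ -4.0307e+9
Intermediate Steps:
x(Q) = (597 + Q)/(2*Q) (x(Q) = (597 + Q)/((2*Q)) = (597 + Q)*(1/(2*Q)) = (597 + Q)/(2*Q))
g(b, B) = -370 (g(b, B) = 6 - 1*376 = 6 - 376 = -370)
h(H, a) = 0
(h(-357, -378) + (15542 + g(369, -272)))*(x(-528) - 265665) = (0 + (15542 - 370))*((½)*(597 - 528)/(-528) - 265665) = (0 + 15172)*((½)*(-1/528)*69 - 265665) = 15172*(-23/352 - 265665) = 15172*(-93514103/352) = -354698992679/88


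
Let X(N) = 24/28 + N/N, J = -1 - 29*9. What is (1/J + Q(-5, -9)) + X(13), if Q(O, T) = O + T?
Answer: -22277/1834 ≈ -12.147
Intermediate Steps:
J = -262 (J = -1 - 261 = -262)
X(N) = 13/7 (X(N) = 24*(1/28) + 1 = 6/7 + 1 = 13/7)
(1/J + Q(-5, -9)) + X(13) = (1/(-262) + (-5 - 9)) + 13/7 = (-1/262 - 14) + 13/7 = -3669/262 + 13/7 = -22277/1834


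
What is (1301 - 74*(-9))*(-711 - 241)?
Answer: -1872584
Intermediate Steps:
(1301 - 74*(-9))*(-711 - 241) = (1301 + 666)*(-952) = 1967*(-952) = -1872584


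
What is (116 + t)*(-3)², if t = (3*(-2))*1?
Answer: 990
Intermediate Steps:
t = -6 (t = -6*1 = -6)
(116 + t)*(-3)² = (116 - 6)*(-3)² = 110*9 = 990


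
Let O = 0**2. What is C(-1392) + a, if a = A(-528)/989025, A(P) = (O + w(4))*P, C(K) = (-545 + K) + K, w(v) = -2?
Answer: -1097487723/329675 ≈ -3329.0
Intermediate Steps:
C(K) = -545 + 2*K
O = 0
A(P) = -2*P (A(P) = (0 - 2)*P = -2*P)
a = 352/329675 (a = -2*(-528)/989025 = 1056*(1/989025) = 352/329675 ≈ 0.0010677)
C(-1392) + a = (-545 + 2*(-1392)) + 352/329675 = (-545 - 2784) + 352/329675 = -3329 + 352/329675 = -1097487723/329675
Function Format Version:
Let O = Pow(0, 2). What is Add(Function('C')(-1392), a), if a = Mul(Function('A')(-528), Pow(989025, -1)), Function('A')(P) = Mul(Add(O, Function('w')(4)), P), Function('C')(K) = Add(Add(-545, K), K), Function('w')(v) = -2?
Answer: Rational(-1097487723, 329675) ≈ -3329.0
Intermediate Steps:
Function('C')(K) = Add(-545, Mul(2, K))
O = 0
Function('A')(P) = Mul(-2, P) (Function('A')(P) = Mul(Add(0, -2), P) = Mul(-2, P))
a = Rational(352, 329675) (a = Mul(Mul(-2, -528), Pow(989025, -1)) = Mul(1056, Rational(1, 989025)) = Rational(352, 329675) ≈ 0.0010677)
Add(Function('C')(-1392), a) = Add(Add(-545, Mul(2, -1392)), Rational(352, 329675)) = Add(Add(-545, -2784), Rational(352, 329675)) = Add(-3329, Rational(352, 329675)) = Rational(-1097487723, 329675)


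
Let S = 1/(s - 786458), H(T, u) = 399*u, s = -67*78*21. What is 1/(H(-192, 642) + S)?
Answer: 896204/229569824231 ≈ 3.9038e-6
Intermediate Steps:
s = -109746 (s = -5226*21 = -109746)
S = -1/896204 (S = 1/(-109746 - 786458) = 1/(-896204) = -1/896204 ≈ -1.1158e-6)
1/(H(-192, 642) + S) = 1/(399*642 - 1/896204) = 1/(256158 - 1/896204) = 1/(229569824231/896204) = 896204/229569824231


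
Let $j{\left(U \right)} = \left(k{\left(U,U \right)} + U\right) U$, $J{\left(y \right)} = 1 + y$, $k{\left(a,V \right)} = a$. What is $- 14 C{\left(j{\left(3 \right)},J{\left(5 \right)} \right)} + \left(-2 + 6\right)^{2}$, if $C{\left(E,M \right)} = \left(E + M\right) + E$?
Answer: $-572$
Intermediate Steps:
$j{\left(U \right)} = 2 U^{2}$ ($j{\left(U \right)} = \left(U + U\right) U = 2 U U = 2 U^{2}$)
$C{\left(E,M \right)} = M + 2 E$
$- 14 C{\left(j{\left(3 \right)},J{\left(5 \right)} \right)} + \left(-2 + 6\right)^{2} = - 14 \left(\left(1 + 5\right) + 2 \cdot 2 \cdot 3^{2}\right) + \left(-2 + 6\right)^{2} = - 14 \left(6 + 2 \cdot 2 \cdot 9\right) + 4^{2} = - 14 \left(6 + 2 \cdot 18\right) + 16 = - 14 \left(6 + 36\right) + 16 = \left(-14\right) 42 + 16 = -588 + 16 = -572$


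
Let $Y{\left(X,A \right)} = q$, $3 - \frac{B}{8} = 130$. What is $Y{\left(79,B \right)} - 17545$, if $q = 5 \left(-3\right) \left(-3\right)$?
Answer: $-17500$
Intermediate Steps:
$B = -1016$ ($B = 24 - 1040 = -1016$)
$q = 45$ ($q = \left(-15\right) \left(-3\right) = 45$)
$Y{\left(X,A \right)} = 45$
$Y{\left(79,B \right)} - 17545 = 45 - 17545 = -17500$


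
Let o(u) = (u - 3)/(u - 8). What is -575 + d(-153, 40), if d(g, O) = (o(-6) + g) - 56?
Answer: -10967/14 ≈ -783.36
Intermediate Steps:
o(u) = (-3 + u)/(-8 + u)
d(g, O) = -775/14 + g (d(g, O) = ((-3 - 6)/(-8 - 6) + g) - 56 = (-9/(-14) + g) - 56 = (-1/14*(-9) + g) - 56 = (9/14 + g) - 56 = -775/14 + g)
-575 + d(-153, 40) = -575 + (-775/14 - 153) = -575 - 2917/14 = -10967/14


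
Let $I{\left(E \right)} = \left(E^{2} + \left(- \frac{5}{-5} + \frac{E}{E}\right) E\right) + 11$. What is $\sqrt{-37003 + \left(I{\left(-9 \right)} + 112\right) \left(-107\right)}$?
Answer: $i \sqrt{56905} \approx 238.55 i$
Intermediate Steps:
$I{\left(E \right)} = 11 + E^{2} + 2 E$ ($I{\left(E \right)} = \left(E^{2} + \left(\left(-5\right) \left(- \frac{1}{5}\right) + 1\right) E\right) + 11 = \left(E^{2} + \left(1 + 1\right) E\right) + 11 = \left(E^{2} + 2 E\right) + 11 = 11 + E^{2} + 2 E$)
$\sqrt{-37003 + \left(I{\left(-9 \right)} + 112\right) \left(-107\right)} = \sqrt{-37003 + \left(\left(11 + \left(-9\right)^{2} + 2 \left(-9\right)\right) + 112\right) \left(-107\right)} = \sqrt{-37003 + \left(\left(11 + 81 - 18\right) + 112\right) \left(-107\right)} = \sqrt{-37003 + \left(74 + 112\right) \left(-107\right)} = \sqrt{-37003 + 186 \left(-107\right)} = \sqrt{-37003 - 19902} = \sqrt{-56905} = i \sqrt{56905}$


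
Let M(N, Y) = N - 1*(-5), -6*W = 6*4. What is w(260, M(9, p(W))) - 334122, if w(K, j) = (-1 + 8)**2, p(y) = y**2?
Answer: -334073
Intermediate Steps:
W = -4 ≈ -4.0000
M(N, Y) = 5 + N (M(N, Y) = N + 5 = 5 + N)
w(K, j) = 49 (w(K, j) = 7**2 = 49)
w(260, M(9, p(W))) - 334122 = 49 - 334122 = -334073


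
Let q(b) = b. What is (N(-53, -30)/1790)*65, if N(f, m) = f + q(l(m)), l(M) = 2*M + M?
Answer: -1859/358 ≈ -5.1927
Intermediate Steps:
l(M) = 3*M
N(f, m) = f + 3*m
(N(-53, -30)/1790)*65 = ((-53 + 3*(-30))/1790)*65 = ((-53 - 90)*(1/1790))*65 = -143*1/1790*65 = -143/1790*65 = -1859/358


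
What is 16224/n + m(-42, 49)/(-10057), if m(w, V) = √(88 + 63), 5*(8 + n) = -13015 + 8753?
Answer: -13520/717 - √151/10057 ≈ -18.858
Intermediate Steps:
n = -4302/5 (n = -8 + (-13015 + 8753)/5 = -8 + (⅕)*(-4262) = -8 - 4262/5 = -4302/5 ≈ -860.40)
m(w, V) = √151
16224/n + m(-42, 49)/(-10057) = 16224/(-4302/5) + √151/(-10057) = 16224*(-5/4302) + √151*(-1/10057) = -13520/717 - √151/10057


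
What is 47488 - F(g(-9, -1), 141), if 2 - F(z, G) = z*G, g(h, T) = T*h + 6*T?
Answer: 47909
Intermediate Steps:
g(h, T) = 6*T + T*h
F(z, G) = 2 - G*z (F(z, G) = 2 - z*G = 2 - G*z)
47488 - F(g(-9, -1), 141) = 47488 - (2 - 1*141*(-(6 - 9))) = 47488 - (2 - 1*141*(-1*(-3))) = 47488 - (2 - 1*141*3) = 47488 - (2 - 423) = 47488 - 1*(-421) = 47488 + 421 = 47909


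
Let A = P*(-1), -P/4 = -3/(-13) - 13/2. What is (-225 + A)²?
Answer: 10569001/169 ≈ 62538.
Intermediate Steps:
P = 326/13 (P = -4*(-3/(-13) - 13/2) = -4*(-3*(-1/13) - 13*½) = -4*(3/13 - 13/2) = -4*(-163/26) = 326/13 ≈ 25.077)
A = -326/13 (A = (326/13)*(-1) = -326/13 ≈ -25.077)
(-225 + A)² = (-225 - 326/13)² = (-3251/13)² = 10569001/169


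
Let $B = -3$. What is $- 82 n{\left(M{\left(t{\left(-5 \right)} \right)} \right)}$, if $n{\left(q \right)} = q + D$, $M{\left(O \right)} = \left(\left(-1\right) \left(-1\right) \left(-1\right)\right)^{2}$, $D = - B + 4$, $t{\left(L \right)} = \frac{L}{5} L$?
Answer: $-656$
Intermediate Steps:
$t{\left(L \right)} = \frac{L^{2}}{5}$ ($t{\left(L \right)} = L \frac{1}{5} L = \frac{L}{5} L = \frac{L^{2}}{5}$)
$D = 7$ ($D = \left(-1\right) \left(-3\right) + 4 = 3 + 4 = 7$)
$M{\left(O \right)} = 1$ ($M{\left(O \right)} = \left(1 \left(-1\right)\right)^{2} = \left(-1\right)^{2} = 1$)
$n{\left(q \right)} = 7 + q$ ($n{\left(q \right)} = q + 7 = 7 + q$)
$- 82 n{\left(M{\left(t{\left(-5 \right)} \right)} \right)} = - 82 \left(7 + 1\right) = \left(-82\right) 8 = -656$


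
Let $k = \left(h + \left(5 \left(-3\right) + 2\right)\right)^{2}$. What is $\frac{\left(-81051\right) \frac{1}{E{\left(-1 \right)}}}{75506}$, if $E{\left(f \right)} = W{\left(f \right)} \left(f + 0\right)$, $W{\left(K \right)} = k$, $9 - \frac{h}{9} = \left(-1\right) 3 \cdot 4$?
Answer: $\frac{81051}{2338873856} \approx 3.4654 \cdot 10^{-5}$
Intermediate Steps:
$h = 189$ ($h = 81 - 9 \left(-1\right) 3 \cdot 4 = 81 - 9 \left(\left(-3\right) 4\right) = 81 - -108 = 81 + 108 = 189$)
$k = 30976$ ($k = \left(189 + \left(5 \left(-3\right) + 2\right)\right)^{2} = \left(189 + \left(-15 + 2\right)\right)^{2} = \left(189 - 13\right)^{2} = 176^{2} = 30976$)
$W{\left(K \right)} = 30976$
$E{\left(f \right)} = 30976 f$ ($E{\left(f \right)} = 30976 \left(f + 0\right) = 30976 f$)
$\frac{\left(-81051\right) \frac{1}{E{\left(-1 \right)}}}{75506} = \frac{\left(-81051\right) \frac{1}{30976 \left(-1\right)}}{75506} = - \frac{81051}{-30976} \cdot \frac{1}{75506} = \left(-81051\right) \left(- \frac{1}{30976}\right) \frac{1}{75506} = \frac{81051}{30976} \cdot \frac{1}{75506} = \frac{81051}{2338873856}$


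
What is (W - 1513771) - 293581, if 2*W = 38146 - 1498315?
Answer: -5074873/2 ≈ -2.5374e+6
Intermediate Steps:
W = -1460169/2 (W = (38146 - 1498315)/2 = (1/2)*(-1460169) = -1460169/2 ≈ -7.3008e+5)
(W - 1513771) - 293581 = (-1460169/2 - 1513771) - 293581 = -4487711/2 - 293581 = -5074873/2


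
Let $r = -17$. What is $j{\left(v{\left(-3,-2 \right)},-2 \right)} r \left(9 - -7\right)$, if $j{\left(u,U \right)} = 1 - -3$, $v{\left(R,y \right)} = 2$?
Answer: $-1088$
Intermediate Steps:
$j{\left(u,U \right)} = 4$ ($j{\left(u,U \right)} = 1 + 3 = 4$)
$j{\left(v{\left(-3,-2 \right)},-2 \right)} r \left(9 - -7\right) = 4 \left(-17\right) \left(9 - -7\right) = - 68 \left(9 + 7\right) = \left(-68\right) 16 = -1088$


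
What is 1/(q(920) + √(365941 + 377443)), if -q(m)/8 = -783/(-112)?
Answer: 10962/145090175 + 392*√185846/145090175 ≈ 0.0012403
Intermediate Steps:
q(m) = -783/14 (q(m) = -(-6264)/(-112) = -(-6264)*(-1)/112 = -8*783/112 = -783/14)
1/(q(920) + √(365941 + 377443)) = 1/(-783/14 + √(365941 + 377443)) = 1/(-783/14 + √743384) = 1/(-783/14 + 2*√185846)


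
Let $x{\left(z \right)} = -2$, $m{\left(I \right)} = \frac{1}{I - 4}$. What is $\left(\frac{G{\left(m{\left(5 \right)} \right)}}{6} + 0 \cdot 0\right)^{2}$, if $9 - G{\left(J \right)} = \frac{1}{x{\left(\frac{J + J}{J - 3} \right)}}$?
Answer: $\frac{361}{144} \approx 2.5069$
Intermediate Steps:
$m{\left(I \right)} = \frac{1}{-4 + I}$
$G{\left(J \right)} = \frac{19}{2}$ ($G{\left(J \right)} = 9 - \frac{1}{-2} = 9 - - \frac{1}{2} = 9 + \frac{1}{2} = \frac{19}{2}$)
$\left(\frac{G{\left(m{\left(5 \right)} \right)}}{6} + 0 \cdot 0\right)^{2} = \left(\frac{19}{2 \cdot 6} + 0 \cdot 0\right)^{2} = \left(\frac{19}{2} \cdot \frac{1}{6} + 0\right)^{2} = \left(\frac{19}{12} + 0\right)^{2} = \left(\frac{19}{12}\right)^{2} = \frac{361}{144}$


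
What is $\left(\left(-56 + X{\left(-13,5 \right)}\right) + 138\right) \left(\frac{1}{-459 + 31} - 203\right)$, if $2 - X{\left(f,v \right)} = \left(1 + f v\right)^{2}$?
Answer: $\frac{87145655}{107} \approx 8.1445 \cdot 10^{5}$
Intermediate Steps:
$X{\left(f,v \right)} = 2 - \left(1 + f v\right)^{2}$
$\left(\left(-56 + X{\left(-13,5 \right)}\right) + 138\right) \left(\frac{1}{-459 + 31} - 203\right) = \left(\left(-56 + \left(2 - \left(1 - 65\right)^{2}\right)\right) + 138\right) \left(\frac{1}{-459 + 31} - 203\right) = \left(\left(-56 + \left(2 - \left(1 - 65\right)^{2}\right)\right) + 138\right) \left(\frac{1}{-428} - 203\right) = \left(\left(-56 + \left(2 - \left(-64\right)^{2}\right)\right) + 138\right) \left(- \frac{1}{428} - 203\right) = \left(\left(-56 + \left(2 - 4096\right)\right) + 138\right) \left(- \frac{86885}{428}\right) = \left(\left(-56 - 4094\right) + 138\right) \left(- \frac{86885}{428}\right) = \left(-4150 + 138\right) \left(- \frac{86885}{428}\right) = \left(-4012\right) \left(- \frac{86885}{428}\right) = \frac{87145655}{107}$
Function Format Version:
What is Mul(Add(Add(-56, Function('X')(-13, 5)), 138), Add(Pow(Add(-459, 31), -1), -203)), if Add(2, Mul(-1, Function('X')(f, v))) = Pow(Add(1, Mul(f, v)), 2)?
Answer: Rational(87145655, 107) ≈ 8.1445e+5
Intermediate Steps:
Function('X')(f, v) = Add(2, Mul(-1, Pow(Add(1, Mul(f, v)), 2)))
Mul(Add(Add(-56, Function('X')(-13, 5)), 138), Add(Pow(Add(-459, 31), -1), -203)) = Mul(Add(Add(-56, Add(2, Mul(-1, Pow(Add(1, Mul(-13, 5)), 2)))), 138), Add(Pow(Add(-459, 31), -1), -203)) = Mul(Add(Add(-56, Add(2, Mul(-1, Pow(Add(1, -65), 2)))), 138), Add(Pow(-428, -1), -203)) = Mul(Add(Add(-56, Add(2, Mul(-1, Pow(-64, 2)))), 138), Add(Rational(-1, 428), -203)) = Mul(Add(Add(-56, Add(2, Mul(-1, 4096))), 138), Rational(-86885, 428)) = Mul(Add(Add(-56, Add(2, -4096)), 138), Rational(-86885, 428)) = Mul(Add(Add(-56, -4094), 138), Rational(-86885, 428)) = Mul(Add(-4150, 138), Rational(-86885, 428)) = Mul(-4012, Rational(-86885, 428)) = Rational(87145655, 107)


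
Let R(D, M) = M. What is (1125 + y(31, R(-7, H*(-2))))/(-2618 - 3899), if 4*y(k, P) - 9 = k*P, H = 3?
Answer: -4323/26068 ≈ -0.16584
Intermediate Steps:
y(k, P) = 9/4 + P*k/4 (y(k, P) = 9/4 + (k*P)/4 = 9/4 + (P*k)/4 = 9/4 + P*k/4)
(1125 + y(31, R(-7, H*(-2))))/(-2618 - 3899) = (1125 + (9/4 + (1/4)*(3*(-2))*31))/(-2618 - 3899) = (1125 + (9/4 + (1/4)*(-6)*31))/(-6517) = (1125 + (9/4 - 93/2))*(-1/6517) = (1125 - 177/4)*(-1/6517) = (4323/4)*(-1/6517) = -4323/26068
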